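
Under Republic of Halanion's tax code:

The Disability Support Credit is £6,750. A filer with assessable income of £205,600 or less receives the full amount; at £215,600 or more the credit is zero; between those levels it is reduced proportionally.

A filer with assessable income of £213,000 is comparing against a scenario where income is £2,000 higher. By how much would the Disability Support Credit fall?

£1,350

At £213,000 — £213,000 is £7,400 into a £10,000 phase-out range, leaving 2,600/10,000 of the credit: £6,750 × 2,600/10,000 = £1,755.
At £215,000 — £215,000 is £9,400 into a £10,000 phase-out range, leaving 600/10,000 of the credit: £6,750 × 600/10,000 = £405.
Lost: £1,755 − £405 = £1,350.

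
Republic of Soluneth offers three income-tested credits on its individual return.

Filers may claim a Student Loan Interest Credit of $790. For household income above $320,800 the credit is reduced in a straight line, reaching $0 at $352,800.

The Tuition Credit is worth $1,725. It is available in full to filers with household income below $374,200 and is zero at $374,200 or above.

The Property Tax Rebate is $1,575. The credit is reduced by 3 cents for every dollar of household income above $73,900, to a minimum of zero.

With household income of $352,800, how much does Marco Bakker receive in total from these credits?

$1,725

Student Loan Interest Credit: $352,800 is at or above $352,800, so the credit is $0.
Tuition Credit: $352,800 is below the $374,200 cutoff, so the full $1,725 applies.
Property Tax Rebate: 3% of the $278,900 excess over $73,900 is $8,367 ≥ base, so the credit is $0.
Total: $0 + $1,725 + $0 = $1,725.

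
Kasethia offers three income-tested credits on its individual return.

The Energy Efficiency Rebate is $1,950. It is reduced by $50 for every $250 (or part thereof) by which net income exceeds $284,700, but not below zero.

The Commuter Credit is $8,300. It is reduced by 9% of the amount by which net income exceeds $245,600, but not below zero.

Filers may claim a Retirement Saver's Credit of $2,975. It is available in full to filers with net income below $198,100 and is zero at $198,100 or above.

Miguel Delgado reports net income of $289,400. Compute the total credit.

Energy Efficiency Rebate: income exceeds $284,700 by $4,700, which is 19 full-or-partial $250 increments; reduction = 19 × $50 = $950, leaving $1,000.
Commuter Credit: 9% of the $43,800 excess over $245,600 is $3,942; credit = $8,300 − $3,942 = $4,358.
Retirement Saver's Credit: $289,400 meets or exceeds the $198,100 cutoff, so the credit is $0.
Total: $1,000 + $4,358 + $0 = $5,358.

$5,358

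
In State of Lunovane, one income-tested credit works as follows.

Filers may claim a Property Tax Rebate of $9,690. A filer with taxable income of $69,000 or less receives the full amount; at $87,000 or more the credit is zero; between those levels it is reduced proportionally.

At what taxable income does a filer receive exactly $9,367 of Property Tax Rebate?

$69,600

$9,367 is 9,367/9,690 of the full $9,690, so 323/9,690 of the $18,000 range has been used: income = $69,000 + $18,000 × 323/9,690 = $69,600.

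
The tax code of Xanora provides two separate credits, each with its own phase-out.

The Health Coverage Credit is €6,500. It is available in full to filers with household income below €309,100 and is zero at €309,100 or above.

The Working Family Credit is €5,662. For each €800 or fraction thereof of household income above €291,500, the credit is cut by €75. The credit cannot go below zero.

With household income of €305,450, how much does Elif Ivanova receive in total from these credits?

€10,812

Health Coverage Credit: €305,450 is below the €309,100 cutoff, so the full €6,500 applies.
Working Family Credit: income exceeds €291,500 by €13,950, which is 18 full-or-partial €800 increments; reduction = 18 × €75 = €1,350, leaving €4,312.
Total: €6,500 + €4,312 = €10,812.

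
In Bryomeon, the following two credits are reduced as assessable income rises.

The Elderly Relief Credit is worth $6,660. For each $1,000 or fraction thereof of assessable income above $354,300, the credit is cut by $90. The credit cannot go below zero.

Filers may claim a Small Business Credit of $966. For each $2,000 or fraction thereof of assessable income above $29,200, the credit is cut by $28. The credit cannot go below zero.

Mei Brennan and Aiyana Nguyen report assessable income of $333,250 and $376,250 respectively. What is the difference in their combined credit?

Mei ($333,250): Elderly Relief Credit: $333,250 is at or below the $354,300 threshold, so the full $6,660 applies. Small Business Credit: income exceeds $29,200 by $304,050 → 153 increments × $28 = $4,284 ≥ base, so the credit is $0. total $6,660 + $0 = $6,660
Aiyana ($376,250): Elderly Relief Credit: income exceeds $354,300 by $21,950, which is 22 full-or-partial $1,000 increments; reduction = 22 × $90 = $1,980, leaving $4,680. Small Business Credit: income exceeds $29,200 by $347,050 → 174 increments × $28 = $4,872 ≥ base, so the credit is $0. total $4,680 + $0 = $4,680
Difference: |$6,660 − $4,680| = $1,980.

$1,980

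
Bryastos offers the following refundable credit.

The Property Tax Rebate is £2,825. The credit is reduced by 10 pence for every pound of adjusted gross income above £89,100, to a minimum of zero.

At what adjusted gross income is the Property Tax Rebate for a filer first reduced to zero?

£117,350

The credit falls by 10% of each pound above £89,100, so it reaches zero when the excess is £2,825 / 10% = £28,250: income = £89,100 + £28,250 = £117,350.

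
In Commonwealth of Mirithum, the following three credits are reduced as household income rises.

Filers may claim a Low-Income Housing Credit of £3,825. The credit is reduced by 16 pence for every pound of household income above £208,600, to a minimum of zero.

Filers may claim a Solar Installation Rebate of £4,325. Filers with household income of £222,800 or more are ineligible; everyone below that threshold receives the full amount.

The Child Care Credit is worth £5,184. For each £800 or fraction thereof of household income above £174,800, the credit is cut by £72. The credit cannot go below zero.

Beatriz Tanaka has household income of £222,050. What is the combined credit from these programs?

Low-Income Housing Credit: 16% of the £13,450 excess over £208,600 is £2,152; credit = £3,825 − £2,152 = £1,673.
Solar Installation Rebate: £222,050 is below the £222,800 cutoff, so the full £4,325 applies.
Child Care Credit: income exceeds £174,800 by £47,250, which is 60 full-or-partial £800 increments; reduction = 60 × £72 = £4,320, leaving £864.
Total: £1,673 + £4,325 + £864 = £6,862.

£6,862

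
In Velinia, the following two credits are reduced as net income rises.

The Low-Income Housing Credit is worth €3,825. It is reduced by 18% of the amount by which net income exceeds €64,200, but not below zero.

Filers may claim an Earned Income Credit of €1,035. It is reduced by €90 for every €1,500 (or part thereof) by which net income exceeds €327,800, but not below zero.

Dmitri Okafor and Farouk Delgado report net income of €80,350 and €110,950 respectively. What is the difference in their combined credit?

Dmitri (€80,350): Low-Income Housing Credit: 18% of the €16,150 excess over €64,200 is €2,907; credit = €3,825 − €2,907 = €918. Earned Income Credit: €80,350 is at or below the €327,800 threshold, so the full €1,035 applies. total €918 + €1,035 = €1,953
Farouk (€110,950): Low-Income Housing Credit: 18% of the €46,750 excess over €64,200 is €8,415 ≥ base, so the credit is €0. Earned Income Credit: €110,950 is at or below the €327,800 threshold, so the full €1,035 applies. total €0 + €1,035 = €1,035
Difference: |€1,953 − €1,035| = €918.

€918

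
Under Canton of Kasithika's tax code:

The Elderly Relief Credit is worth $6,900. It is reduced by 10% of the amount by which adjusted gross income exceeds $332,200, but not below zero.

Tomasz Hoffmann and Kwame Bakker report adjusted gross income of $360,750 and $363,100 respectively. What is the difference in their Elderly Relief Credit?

Tomasz ($360,750): Elderly Relief Credit: 10% of the $28,550 excess over $332,200 is $2,855; credit = $6,900 − $2,855 = $4,045.
Kwame ($363,100): Elderly Relief Credit: 10% of the $30,900 excess over $332,200 is $3,090; credit = $6,900 − $3,090 = $3,810.
Difference: |$4,045 − $3,810| = $235.

$235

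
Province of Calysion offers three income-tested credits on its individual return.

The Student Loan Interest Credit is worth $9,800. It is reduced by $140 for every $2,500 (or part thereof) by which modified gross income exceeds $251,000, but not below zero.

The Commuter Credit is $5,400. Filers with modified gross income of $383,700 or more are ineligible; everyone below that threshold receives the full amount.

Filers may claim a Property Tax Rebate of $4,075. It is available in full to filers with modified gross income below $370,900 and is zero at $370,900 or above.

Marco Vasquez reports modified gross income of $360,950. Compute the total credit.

$13,115

Student Loan Interest Credit: income exceeds $251,000 by $109,950, which is 44 full-or-partial $2,500 increments; reduction = 44 × $140 = $6,160, leaving $3,640.
Commuter Credit: $360,950 is below the $383,700 cutoff, so the full $5,400 applies.
Property Tax Rebate: $360,950 is below the $370,900 cutoff, so the full $4,075 applies.
Total: $3,640 + $5,400 + $4,075 = $13,115.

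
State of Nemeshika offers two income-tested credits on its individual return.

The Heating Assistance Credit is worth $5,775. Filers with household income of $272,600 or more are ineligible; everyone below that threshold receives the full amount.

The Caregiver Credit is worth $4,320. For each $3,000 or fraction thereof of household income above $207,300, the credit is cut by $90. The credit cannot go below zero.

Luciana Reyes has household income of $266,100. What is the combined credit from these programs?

$8,295

Heating Assistance Credit: $266,100 is below the $272,600 cutoff, so the full $5,775 applies.
Caregiver Credit: income exceeds $207,300 by $58,800, which is 20 full-or-partial $3,000 increments; reduction = 20 × $90 = $1,800, leaving $2,520.
Total: $5,775 + $2,520 = $8,295.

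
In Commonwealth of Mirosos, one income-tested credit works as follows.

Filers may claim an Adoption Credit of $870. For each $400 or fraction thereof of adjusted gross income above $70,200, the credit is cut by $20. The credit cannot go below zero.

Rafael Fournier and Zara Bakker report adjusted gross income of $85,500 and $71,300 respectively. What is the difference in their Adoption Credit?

$720

Rafael ($85,500): Adoption Credit: income exceeds $70,200 by $15,300, which is 39 full-or-partial $400 increments; reduction = 39 × $20 = $780, leaving $90.
Zara ($71,300): Adoption Credit: income exceeds $70,200 by $1,100, which is 3 full-or-partial $400 increments; reduction = 3 × $20 = $60, leaving $810.
Difference: |$90 − $810| = $720.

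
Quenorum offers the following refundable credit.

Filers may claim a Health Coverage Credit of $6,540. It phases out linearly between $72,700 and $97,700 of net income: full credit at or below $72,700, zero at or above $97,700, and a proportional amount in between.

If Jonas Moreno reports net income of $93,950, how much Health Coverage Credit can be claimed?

Health Coverage Credit: $93,950 is $21,250 into a $25,000 phase-out range, leaving 3,750/25,000 of the credit: $6,540 × 3,750/25,000 = $981.

$981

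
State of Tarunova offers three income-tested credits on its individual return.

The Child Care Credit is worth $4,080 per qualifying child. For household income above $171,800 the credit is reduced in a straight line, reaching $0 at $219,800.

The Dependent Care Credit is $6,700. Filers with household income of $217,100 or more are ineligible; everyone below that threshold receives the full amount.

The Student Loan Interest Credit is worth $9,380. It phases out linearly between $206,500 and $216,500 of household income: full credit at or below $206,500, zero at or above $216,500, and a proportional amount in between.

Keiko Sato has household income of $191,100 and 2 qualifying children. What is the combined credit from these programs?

Child Care Credit: base = 2 × $4,080 = $8,160. $191,100 is $19,300 into a $48,000 phase-out range, leaving 28,700/48,000 of the credit: $8,160 × 28,700/48,000 = $4,879.
Dependent Care Credit: $191,100 is below the $217,100 cutoff, so the full $6,700 applies.
Student Loan Interest Credit: $191,100 is at or below the $206,500 threshold, so the full $9,380 applies.
Total: $4,879 + $6,700 + $9,380 = $20,959.

$20,959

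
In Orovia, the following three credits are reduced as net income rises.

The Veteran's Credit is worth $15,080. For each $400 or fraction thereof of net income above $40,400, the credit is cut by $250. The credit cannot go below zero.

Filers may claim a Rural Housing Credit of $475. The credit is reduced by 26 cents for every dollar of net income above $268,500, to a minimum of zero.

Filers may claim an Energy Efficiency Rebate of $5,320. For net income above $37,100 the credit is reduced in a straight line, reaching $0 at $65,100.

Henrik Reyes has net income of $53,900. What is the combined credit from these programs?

$9,183

Veteran's Credit: income exceeds $40,400 by $13,500, which is 34 full-or-partial $400 increments; reduction = 34 × $250 = $8,500, leaving $6,580.
Rural Housing Credit: $53,900 is at or below the $268,500 threshold, so the full $475 applies.
Energy Efficiency Rebate: $53,900 is $16,800 into a $28,000 phase-out range, leaving 11,200/28,000 of the credit: $5,320 × 11,200/28,000 = $2,128.
Total: $6,580 + $475 + $2,128 = $9,183.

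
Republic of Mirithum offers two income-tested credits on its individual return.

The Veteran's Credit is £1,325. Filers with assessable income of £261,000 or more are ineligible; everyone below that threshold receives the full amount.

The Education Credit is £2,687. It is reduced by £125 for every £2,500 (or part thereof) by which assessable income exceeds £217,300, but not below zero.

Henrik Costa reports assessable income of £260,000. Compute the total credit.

£1,762

Veteran's Credit: £260,000 is below the £261,000 cutoff, so the full £1,325 applies.
Education Credit: income exceeds £217,300 by £42,700, which is 18 full-or-partial £2,500 increments; reduction = 18 × £125 = £2,250, leaving £437.
Total: £1,325 + £437 = £1,762.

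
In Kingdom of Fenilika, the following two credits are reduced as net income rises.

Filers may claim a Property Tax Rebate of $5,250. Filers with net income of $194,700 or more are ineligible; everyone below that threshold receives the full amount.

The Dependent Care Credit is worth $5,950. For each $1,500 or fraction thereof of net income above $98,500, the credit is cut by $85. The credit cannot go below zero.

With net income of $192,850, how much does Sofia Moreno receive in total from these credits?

$5,845

Property Tax Rebate: $192,850 is below the $194,700 cutoff, so the full $5,250 applies.
Dependent Care Credit: income exceeds $98,500 by $94,350, which is 63 full-or-partial $1,500 increments; reduction = 63 × $85 = $5,355, leaving $595.
Total: $5,250 + $595 = $5,845.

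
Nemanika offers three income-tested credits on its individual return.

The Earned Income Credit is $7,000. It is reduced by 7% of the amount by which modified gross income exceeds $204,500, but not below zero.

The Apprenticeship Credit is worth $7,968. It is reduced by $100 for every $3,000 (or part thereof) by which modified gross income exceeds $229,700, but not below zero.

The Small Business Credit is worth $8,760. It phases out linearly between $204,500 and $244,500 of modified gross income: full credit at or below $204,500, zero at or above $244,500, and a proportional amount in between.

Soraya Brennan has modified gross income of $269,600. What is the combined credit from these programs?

Earned Income Credit: 7% of the $65,100 excess over $204,500 is $4,557; credit = $7,000 − $4,557 = $2,443.
Apprenticeship Credit: income exceeds $229,700 by $39,900, which is 14 full-or-partial $3,000 increments; reduction = 14 × $100 = $1,400, leaving $6,568.
Small Business Credit: $269,600 is at or above $244,500, so the credit is $0.
Total: $2,443 + $6,568 + $0 = $9,011.

$9,011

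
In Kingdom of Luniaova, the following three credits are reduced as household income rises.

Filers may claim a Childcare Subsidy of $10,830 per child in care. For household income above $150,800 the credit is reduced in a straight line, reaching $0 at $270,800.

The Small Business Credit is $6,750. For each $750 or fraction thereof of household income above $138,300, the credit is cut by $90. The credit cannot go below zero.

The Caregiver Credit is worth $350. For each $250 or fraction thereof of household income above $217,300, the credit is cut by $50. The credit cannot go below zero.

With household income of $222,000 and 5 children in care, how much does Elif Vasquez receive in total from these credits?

$22,021

Childcare Subsidy: base = 5 × $10,830 = $54,150. $222,000 is $71,200 into a $120,000 phase-out range, leaving 48,800/120,000 of the credit: $54,150 × 48,800/120,000 = $22,021.
Small Business Credit: income exceeds $138,300 by $83,700 → 112 increments × $90 = $10,080 ≥ base, so the credit is $0.
Caregiver Credit: income exceeds $217,300 by $4,700 → 19 increments × $50 = $950 ≥ base, so the credit is $0.
Total: $22,021 + $0 + $0 = $22,021.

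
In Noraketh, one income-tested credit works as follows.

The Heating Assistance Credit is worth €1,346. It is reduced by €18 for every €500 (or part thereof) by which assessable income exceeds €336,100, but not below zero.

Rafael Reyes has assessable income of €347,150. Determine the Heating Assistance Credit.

€932

Heating Assistance Credit: income exceeds €336,100 by €11,050, which is 23 full-or-partial €500 increments; reduction = 23 × €18 = €414, leaving €932.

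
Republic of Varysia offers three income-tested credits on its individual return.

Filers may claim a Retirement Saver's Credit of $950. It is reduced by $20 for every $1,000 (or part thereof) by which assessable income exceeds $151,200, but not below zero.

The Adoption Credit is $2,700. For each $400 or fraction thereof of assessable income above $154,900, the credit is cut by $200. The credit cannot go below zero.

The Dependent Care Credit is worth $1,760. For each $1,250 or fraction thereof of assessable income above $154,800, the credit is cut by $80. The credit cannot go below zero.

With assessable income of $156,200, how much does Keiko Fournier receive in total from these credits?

$4,350

Retirement Saver's Credit: income exceeds $151,200 by $5,000, which is 5 full-or-partial $1,000 increments; reduction = 5 × $20 = $100, leaving $850.
Adoption Credit: income exceeds $154,900 by $1,300, which is 4 full-or-partial $400 increments; reduction = 4 × $200 = $800, leaving $1,900.
Dependent Care Credit: income exceeds $154,800 by $1,400, which is 2 full-or-partial $1,250 increments; reduction = 2 × $80 = $160, leaving $1,600.
Total: $850 + $1,900 + $1,600 = $4,350.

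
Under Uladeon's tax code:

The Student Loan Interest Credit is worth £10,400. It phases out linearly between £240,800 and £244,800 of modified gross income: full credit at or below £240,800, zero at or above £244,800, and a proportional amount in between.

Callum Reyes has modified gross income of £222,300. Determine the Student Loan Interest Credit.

Student Loan Interest Credit: £222,300 is at or below the £240,800 threshold, so the full £10,400 applies.

£10,400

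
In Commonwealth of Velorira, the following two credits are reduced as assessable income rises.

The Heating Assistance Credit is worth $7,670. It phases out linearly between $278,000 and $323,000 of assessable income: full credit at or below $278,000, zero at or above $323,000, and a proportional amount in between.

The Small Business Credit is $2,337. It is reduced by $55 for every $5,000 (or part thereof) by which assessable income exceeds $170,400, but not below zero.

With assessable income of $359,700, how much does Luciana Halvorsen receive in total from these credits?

$247

Heating Assistance Credit: $359,700 is at or above $323,000, so the credit is $0.
Small Business Credit: income exceeds $170,400 by $189,300, which is 38 full-or-partial $5,000 increments; reduction = 38 × $55 = $2,090, leaving $247.
Total: $0 + $247 = $247.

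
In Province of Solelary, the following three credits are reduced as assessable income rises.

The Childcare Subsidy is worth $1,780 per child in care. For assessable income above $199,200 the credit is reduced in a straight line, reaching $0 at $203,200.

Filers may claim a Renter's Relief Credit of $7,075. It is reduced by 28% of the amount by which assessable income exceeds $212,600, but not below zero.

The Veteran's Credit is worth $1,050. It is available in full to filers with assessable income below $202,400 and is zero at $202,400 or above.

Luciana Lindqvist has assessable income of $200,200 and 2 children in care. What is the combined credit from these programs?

Childcare Subsidy: base = 2 × $1,780 = $3,560. $200,200 is $1,000 into a $4,000 phase-out range, leaving 3,000/4,000 of the credit: $3,560 × 3,000/4,000 = $2,670.
Renter's Relief Credit: $200,200 is at or below the $212,600 threshold, so the full $7,075 applies.
Veteran's Credit: $200,200 is below the $202,400 cutoff, so the full $1,050 applies.
Total: $2,670 + $7,075 + $1,050 = $10,795.

$10,795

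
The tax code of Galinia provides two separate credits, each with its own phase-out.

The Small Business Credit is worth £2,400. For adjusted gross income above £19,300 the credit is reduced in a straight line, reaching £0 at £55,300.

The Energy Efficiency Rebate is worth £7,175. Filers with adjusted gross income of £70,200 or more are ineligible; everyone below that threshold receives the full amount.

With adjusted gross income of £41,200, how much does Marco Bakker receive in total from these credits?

Small Business Credit: £41,200 is £21,900 into a £36,000 phase-out range, leaving 14,100/36,000 of the credit: £2,400 × 14,100/36,000 = £940.
Energy Efficiency Rebate: £41,200 is below the £70,200 cutoff, so the full £7,175 applies.
Total: £940 + £7,175 = £8,115.

£8,115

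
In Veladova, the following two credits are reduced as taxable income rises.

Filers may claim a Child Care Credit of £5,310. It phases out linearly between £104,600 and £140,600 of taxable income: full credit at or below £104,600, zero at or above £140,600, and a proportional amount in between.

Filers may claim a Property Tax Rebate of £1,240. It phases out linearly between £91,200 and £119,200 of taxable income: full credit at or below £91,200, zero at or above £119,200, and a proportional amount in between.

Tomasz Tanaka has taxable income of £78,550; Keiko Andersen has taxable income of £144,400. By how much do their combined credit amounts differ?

£6,550

Tomasz (£78,550): Child Care Credit: £78,550 is at or below the £104,600 threshold, so the full £5,310 applies. Property Tax Rebate: £78,550 is at or below the £91,200 threshold, so the full £1,240 applies. total £5,310 + £1,240 = £6,550
Keiko (£144,400): Child Care Credit: £144,400 is at or above £140,600, so the credit is £0. Property Tax Rebate: £144,400 is at or above £119,200, so the credit is £0. total £0 + £0 = £0
Difference: |£6,550 − £0| = £6,550.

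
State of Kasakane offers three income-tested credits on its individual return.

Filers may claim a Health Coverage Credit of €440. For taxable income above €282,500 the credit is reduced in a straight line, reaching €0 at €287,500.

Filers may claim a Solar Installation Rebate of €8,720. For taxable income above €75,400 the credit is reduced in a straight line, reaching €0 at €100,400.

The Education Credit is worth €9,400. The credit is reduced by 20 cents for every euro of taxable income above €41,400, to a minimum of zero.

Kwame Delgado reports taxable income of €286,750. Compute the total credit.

€66

Health Coverage Credit: €286,750 is €4,250 into a €5,000 phase-out range, leaving 750/5,000 of the credit: €440 × 750/5,000 = €66.
Solar Installation Rebate: €286,750 is at or above €100,400, so the credit is €0.
Education Credit: 20% of the €245,350 excess over €41,400 is €49,070 ≥ base, so the credit is €0.
Total: €66 + €0 + €0 = €66.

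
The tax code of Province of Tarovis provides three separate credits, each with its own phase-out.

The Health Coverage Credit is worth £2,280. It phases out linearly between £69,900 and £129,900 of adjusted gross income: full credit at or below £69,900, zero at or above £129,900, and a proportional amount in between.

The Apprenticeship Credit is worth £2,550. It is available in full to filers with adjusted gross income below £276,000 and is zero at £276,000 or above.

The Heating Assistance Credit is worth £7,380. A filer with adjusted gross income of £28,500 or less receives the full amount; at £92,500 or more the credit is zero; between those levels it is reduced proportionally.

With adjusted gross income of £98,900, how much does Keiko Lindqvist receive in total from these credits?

Health Coverage Credit: £98,900 is £29,000 into a £60,000 phase-out range, leaving 31,000/60,000 of the credit: £2,280 × 31,000/60,000 = £1,178.
Apprenticeship Credit: £98,900 is below the £276,000 cutoff, so the full £2,550 applies.
Heating Assistance Credit: £98,900 is at or above £92,500, so the credit is £0.
Total: £1,178 + £2,550 + £0 = £3,728.

£3,728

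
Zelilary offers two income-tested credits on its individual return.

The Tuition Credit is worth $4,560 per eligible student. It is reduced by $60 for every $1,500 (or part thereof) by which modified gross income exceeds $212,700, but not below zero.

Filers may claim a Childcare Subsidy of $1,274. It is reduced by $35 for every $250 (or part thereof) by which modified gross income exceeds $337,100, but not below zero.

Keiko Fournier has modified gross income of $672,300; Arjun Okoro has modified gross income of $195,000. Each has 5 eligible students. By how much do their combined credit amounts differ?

$19,694

Keiko ($672,300): Tuition Credit: base = 5 × $4,560 = $22,800. income exceeds $212,700 by $459,600, which is 307 full-or-partial $1,500 increments; reduction = 307 × $60 = $18,420, leaving $4,380. Childcare Subsidy: income exceeds $337,100 by $335,200 → 1341 increments × $35 = $46,935 ≥ base, so the credit is $0. total $4,380 + $0 = $4,380
Arjun ($195,000): Tuition Credit: base = 5 × $4,560 = $22,800. $195,000 is at or below the $212,700 threshold, so the full $22,800 applies. Childcare Subsidy: $195,000 is at or below the $337,100 threshold, so the full $1,274 applies. total $22,800 + $1,274 = $24,074
Difference: |$4,380 − $24,074| = $19,694.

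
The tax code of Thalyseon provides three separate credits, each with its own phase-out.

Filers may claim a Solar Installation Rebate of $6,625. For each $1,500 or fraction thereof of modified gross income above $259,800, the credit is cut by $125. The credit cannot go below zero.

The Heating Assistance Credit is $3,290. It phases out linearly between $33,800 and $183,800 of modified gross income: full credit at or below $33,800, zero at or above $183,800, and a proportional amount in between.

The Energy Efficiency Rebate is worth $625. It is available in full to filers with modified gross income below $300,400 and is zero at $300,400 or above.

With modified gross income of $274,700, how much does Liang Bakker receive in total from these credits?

Solar Installation Rebate: income exceeds $259,800 by $14,900, which is 10 full-or-partial $1,500 increments; reduction = 10 × $125 = $1,250, leaving $5,375.
Heating Assistance Credit: $274,700 is at or above $183,800, so the credit is $0.
Energy Efficiency Rebate: $274,700 is below the $300,400 cutoff, so the full $625 applies.
Total: $5,375 + $0 + $625 = $6,000.

$6,000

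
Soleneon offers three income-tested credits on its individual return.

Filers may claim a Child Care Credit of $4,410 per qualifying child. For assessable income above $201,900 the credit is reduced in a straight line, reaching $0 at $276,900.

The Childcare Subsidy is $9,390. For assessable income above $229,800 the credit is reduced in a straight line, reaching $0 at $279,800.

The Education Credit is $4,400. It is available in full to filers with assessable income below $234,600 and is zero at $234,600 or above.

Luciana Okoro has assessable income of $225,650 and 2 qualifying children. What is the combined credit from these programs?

$19,817

Child Care Credit: base = 2 × $4,410 = $8,820. $225,650 is $23,750 into a $75,000 phase-out range, leaving 51,250/75,000 of the credit: $8,820 × 51,250/75,000 = $6,027.
Childcare Subsidy: $225,650 is at or below the $229,800 threshold, so the full $9,390 applies.
Education Credit: $225,650 is below the $234,600 cutoff, so the full $4,400 applies.
Total: $6,027 + $9,390 + $4,400 = $19,817.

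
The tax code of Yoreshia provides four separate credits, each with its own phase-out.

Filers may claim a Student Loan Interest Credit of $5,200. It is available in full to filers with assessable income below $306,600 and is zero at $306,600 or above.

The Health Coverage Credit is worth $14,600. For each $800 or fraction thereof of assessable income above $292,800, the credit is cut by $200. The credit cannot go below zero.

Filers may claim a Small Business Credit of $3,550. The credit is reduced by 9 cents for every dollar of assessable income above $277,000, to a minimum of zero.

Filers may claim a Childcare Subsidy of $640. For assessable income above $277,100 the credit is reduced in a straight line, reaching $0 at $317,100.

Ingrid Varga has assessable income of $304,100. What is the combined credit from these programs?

$18,119

Student Loan Interest Credit: $304,100 is below the $306,600 cutoff, so the full $5,200 applies.
Health Coverage Credit: income exceeds $292,800 by $11,300, which is 15 full-or-partial $800 increments; reduction = 15 × $200 = $3,000, leaving $11,600.
Small Business Credit: 9% of the $27,100 excess over $277,000 is $2,439; credit = $3,550 − $2,439 = $1,111.
Childcare Subsidy: $304,100 is $27,000 into a $40,000 phase-out range, leaving 13,000/40,000 of the credit: $640 × 13,000/40,000 = $208.
Total: $5,200 + $11,600 + $1,111 + $208 = $18,119.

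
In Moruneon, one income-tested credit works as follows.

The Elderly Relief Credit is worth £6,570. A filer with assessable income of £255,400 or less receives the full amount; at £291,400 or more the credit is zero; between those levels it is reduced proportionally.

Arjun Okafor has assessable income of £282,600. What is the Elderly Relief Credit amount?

£1,606

Elderly Relief Credit: £282,600 is £27,200 into a £36,000 phase-out range, leaving 8,800/36,000 of the credit: £6,570 × 8,800/36,000 = £1,606.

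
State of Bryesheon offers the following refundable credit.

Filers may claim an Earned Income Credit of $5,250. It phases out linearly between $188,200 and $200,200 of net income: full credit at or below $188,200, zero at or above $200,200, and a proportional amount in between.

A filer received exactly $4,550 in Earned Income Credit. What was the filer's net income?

$4,550 is 4,550/5,250 of the full $5,250, so 700/5,250 of the $12,000 range has been used: income = $188,200 + $12,000 × 700/5,250 = $189,800.

$189,800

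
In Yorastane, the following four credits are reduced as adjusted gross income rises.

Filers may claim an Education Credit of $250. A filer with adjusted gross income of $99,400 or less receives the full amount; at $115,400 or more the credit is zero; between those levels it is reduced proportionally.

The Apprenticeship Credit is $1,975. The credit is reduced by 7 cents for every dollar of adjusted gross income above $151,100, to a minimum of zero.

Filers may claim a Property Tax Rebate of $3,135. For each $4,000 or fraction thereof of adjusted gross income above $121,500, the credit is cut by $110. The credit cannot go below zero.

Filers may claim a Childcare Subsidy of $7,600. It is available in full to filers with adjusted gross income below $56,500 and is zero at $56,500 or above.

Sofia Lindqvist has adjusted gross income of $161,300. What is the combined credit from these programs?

$3,296

Education Credit: $161,300 is at or above $115,400, so the credit is $0.
Apprenticeship Credit: 7% of the $10,200 excess over $151,100 is $714; credit = $1,975 − $714 = $1,261.
Property Tax Rebate: income exceeds $121,500 by $39,800, which is 10 full-or-partial $4,000 increments; reduction = 10 × $110 = $1,100, leaving $2,035.
Childcare Subsidy: $161,300 meets or exceeds the $56,500 cutoff, so the credit is $0.
Total: $0 + $1,261 + $2,035 + $0 = $3,296.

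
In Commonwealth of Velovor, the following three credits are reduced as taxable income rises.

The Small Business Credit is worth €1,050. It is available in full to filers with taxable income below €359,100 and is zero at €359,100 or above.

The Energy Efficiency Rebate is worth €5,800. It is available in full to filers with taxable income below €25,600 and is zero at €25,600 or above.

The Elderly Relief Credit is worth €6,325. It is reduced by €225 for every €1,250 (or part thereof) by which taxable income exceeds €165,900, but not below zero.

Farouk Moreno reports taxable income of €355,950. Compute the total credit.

€1,050

Small Business Credit: €355,950 is below the €359,100 cutoff, so the full €1,050 applies.
Energy Efficiency Rebate: €355,950 meets or exceeds the €25,600 cutoff, so the credit is €0.
Elderly Relief Credit: income exceeds €165,900 by €190,050 → 153 increments × €225 = €34,425 ≥ base, so the credit is €0.
Total: €1,050 + €0 + €0 = €1,050.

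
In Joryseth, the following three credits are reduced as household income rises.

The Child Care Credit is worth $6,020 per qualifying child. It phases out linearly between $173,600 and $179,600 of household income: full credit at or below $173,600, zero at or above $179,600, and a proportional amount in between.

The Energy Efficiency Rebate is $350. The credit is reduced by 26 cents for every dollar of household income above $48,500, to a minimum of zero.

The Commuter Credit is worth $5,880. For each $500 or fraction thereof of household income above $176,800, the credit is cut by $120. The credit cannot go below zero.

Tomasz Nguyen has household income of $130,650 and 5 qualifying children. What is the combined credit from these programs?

$35,980

Child Care Credit: base = 5 × $6,020 = $30,100. $130,650 is at or below the $173,600 threshold, so the full $30,100 applies.
Energy Efficiency Rebate: 26% of the $82,150 excess over $48,500 is $21,359 ≥ base, so the credit is $0.
Commuter Credit: $130,650 is at or below the $176,800 threshold, so the full $5,880 applies.
Total: $30,100 + $0 + $5,880 = $35,980.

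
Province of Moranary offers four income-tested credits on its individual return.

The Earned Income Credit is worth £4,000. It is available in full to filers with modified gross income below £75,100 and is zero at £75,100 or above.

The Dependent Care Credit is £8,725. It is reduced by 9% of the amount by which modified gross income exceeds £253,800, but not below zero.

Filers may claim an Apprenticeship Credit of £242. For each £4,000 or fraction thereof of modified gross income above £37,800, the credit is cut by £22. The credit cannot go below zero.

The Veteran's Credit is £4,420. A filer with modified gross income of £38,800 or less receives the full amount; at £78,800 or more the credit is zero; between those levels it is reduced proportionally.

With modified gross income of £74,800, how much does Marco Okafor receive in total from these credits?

Earned Income Credit: £74,800 is below the £75,100 cutoff, so the full £4,000 applies.
Dependent Care Credit: £74,800 is at or below the £253,800 threshold, so the full £8,725 applies.
Apprenticeship Credit: income exceeds £37,800 by £37,000, which is 10 full-or-partial £4,000 increments; reduction = 10 × £22 = £220, leaving £22.
Veteran's Credit: £74,800 is £36,000 into a £40,000 phase-out range, leaving 4,000/40,000 of the credit: £4,420 × 4,000/40,000 = £442.
Total: £4,000 + £8,725 + £22 + £442 = £13,189.

£13,189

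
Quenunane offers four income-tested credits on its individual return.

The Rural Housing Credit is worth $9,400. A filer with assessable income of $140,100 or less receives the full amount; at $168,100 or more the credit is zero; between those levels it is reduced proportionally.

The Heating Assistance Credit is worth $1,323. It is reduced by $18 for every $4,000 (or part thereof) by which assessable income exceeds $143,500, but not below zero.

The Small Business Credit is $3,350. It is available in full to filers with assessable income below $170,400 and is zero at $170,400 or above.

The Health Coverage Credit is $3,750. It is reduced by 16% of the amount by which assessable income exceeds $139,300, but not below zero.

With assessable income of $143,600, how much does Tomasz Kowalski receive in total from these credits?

Rural Housing Credit: $143,600 is $3,500 into a $28,000 phase-out range, leaving 24,500/28,000 of the credit: $9,400 × 24,500/28,000 = $8,225.
Heating Assistance Credit: income exceeds $143,500 by $100, which is 1 full-or-partial $4,000 increment; reduction = 1 × $18 = $18, leaving $1,305.
Small Business Credit: $143,600 is below the $170,400 cutoff, so the full $3,350 applies.
Health Coverage Credit: 16% of the $4,300 excess over $139,300 is $688; credit = $3,750 − $688 = $3,062.
Total: $8,225 + $1,305 + $3,350 + $3,062 = $15,942.

$15,942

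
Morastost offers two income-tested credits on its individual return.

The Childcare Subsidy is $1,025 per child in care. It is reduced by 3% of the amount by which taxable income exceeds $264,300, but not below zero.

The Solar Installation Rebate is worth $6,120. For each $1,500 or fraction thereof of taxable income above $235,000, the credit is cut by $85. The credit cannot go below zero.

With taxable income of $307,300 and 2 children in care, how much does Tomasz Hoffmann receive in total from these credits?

$2,715

Childcare Subsidy: base = 2 × $1,025 = $2,050. 3% of the $43,000 excess over $264,300 is $1,290; credit = $2,050 − $1,290 = $760.
Solar Installation Rebate: income exceeds $235,000 by $72,300, which is 49 full-or-partial $1,500 increments; reduction = 49 × $85 = $4,165, leaving $1,955.
Total: $760 + $1,955 = $2,715.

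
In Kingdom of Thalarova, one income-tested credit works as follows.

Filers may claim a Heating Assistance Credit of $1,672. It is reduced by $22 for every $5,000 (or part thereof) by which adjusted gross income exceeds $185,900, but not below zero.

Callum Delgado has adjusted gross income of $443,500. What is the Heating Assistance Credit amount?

$528

Heating Assistance Credit: income exceeds $185,900 by $257,600, which is 52 full-or-partial $5,000 increments; reduction = 52 × $22 = $1,144, leaving $528.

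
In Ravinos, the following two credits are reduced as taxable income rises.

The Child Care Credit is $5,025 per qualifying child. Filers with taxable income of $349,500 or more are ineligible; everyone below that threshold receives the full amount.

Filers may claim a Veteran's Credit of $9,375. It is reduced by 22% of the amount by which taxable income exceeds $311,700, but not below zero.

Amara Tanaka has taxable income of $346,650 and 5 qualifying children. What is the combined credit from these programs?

Child Care Credit: base = 5 × $5,025 = $25,125. $346,650 is below the $349,500 cutoff, so the full $25,125 applies.
Veteran's Credit: 22% of the $34,950 excess over $311,700 is $7,689; credit = $9,375 − $7,689 = $1,686.
Total: $25,125 + $1,686 = $26,811.

$26,811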